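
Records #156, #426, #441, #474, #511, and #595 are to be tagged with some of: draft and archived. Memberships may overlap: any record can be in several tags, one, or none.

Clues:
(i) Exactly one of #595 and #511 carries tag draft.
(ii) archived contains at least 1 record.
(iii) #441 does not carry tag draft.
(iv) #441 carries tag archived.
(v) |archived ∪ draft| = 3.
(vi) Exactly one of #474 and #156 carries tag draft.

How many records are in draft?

2

From (iii): #441 ∉ draft.
From (iv): #441 ∈ archived.
Suppose #426 ∈ draft: no assignment then satisfies all the clues, so #426 ∉ draft.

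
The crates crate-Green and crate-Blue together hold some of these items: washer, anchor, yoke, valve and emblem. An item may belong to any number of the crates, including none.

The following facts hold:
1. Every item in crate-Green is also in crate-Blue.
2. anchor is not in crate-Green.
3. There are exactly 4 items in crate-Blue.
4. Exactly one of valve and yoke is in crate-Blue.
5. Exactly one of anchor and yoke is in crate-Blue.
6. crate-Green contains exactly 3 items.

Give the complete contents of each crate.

From (2): anchor ∉ crate-Green.
Suppose washer ∉ crate-Green: no assignment then satisfies all the clues, so washer ∈ crate-Green.

crate-Green = {emblem, valve, washer}; crate-Blue = {anchor, emblem, valve, washer}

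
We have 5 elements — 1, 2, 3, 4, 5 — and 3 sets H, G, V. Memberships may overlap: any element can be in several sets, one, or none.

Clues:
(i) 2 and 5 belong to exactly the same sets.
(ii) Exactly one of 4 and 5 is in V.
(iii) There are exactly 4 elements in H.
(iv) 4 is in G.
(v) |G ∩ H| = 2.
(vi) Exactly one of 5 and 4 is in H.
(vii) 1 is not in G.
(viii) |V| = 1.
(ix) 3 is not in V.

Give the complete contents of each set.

H = {1, 2, 3, 5}; G = {2, 4, 5}; V = {4}

From (iv): 4 ∈ G.
From (vii): 1 ∉ G.
From (ix): 3 ∉ V.
Suppose 1 ∉ H: no assignment then satisfies all the clues, so 1 ∈ H.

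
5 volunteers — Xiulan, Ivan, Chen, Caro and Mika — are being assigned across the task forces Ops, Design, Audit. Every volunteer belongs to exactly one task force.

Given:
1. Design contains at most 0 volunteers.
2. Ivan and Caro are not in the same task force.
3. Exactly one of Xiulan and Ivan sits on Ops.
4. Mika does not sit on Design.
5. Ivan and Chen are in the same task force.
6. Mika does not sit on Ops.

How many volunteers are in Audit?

3

From (4): Mika ∉ Design.
From (6): Mika ∉ Ops.
(1): Design already has 0, so the rest are out.
Only one task force left: Mika ∈ Audit.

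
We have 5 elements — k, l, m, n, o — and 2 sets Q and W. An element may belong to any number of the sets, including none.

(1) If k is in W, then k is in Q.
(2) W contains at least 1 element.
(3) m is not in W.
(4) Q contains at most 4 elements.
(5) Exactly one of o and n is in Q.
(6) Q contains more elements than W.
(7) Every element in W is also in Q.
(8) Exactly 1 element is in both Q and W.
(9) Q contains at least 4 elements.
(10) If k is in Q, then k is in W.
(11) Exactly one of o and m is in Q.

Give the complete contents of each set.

Q = {k, l, m, n}; W = {k}

From (3): m ∉ W.
Suppose k ∉ Q: no assignment then satisfies all the clues, so k ∈ Q.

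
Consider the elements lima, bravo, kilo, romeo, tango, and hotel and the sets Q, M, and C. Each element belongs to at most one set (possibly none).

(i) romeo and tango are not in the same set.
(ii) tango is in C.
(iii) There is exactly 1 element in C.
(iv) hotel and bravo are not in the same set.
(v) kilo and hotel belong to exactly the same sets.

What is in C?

From (ii): tango ∈ C.
(i): romeo ∉ C.
(iii): C already has 1, so the rest are out.

C = {tango}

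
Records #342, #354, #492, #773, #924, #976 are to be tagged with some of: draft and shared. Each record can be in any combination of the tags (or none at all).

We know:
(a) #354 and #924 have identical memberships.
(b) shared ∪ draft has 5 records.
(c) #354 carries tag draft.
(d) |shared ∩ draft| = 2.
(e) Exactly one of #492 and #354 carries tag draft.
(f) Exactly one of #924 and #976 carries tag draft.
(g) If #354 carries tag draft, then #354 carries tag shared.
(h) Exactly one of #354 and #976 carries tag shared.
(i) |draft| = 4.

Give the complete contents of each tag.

draft = {#342, #354, #773, #924}; shared = {#354, #492, #924}

From (c): #354 ∈ draft.
(a): #924 matches #354: #924 ∈ draft.
(e) (exactly one): #492 ∉ draft.
(f) (exactly one): #976 ∉ draft.
(g): #354 ∈ shared.
(h) (exactly one): #976 ∉ shared.
(i): only 4 candidates remain for draft, so all are in.
(a): #924 matches #354: #924 ∈ shared.
Suppose #342 ∈ shared: no assignment then satisfies all the clues, so #342 ∉ shared.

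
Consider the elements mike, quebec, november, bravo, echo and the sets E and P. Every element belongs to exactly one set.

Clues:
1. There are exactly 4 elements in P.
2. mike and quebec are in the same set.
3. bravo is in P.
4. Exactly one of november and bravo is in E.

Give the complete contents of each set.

From (3): bravo ∈ P.
(4) (exactly one): november ∈ E.
(1): only 4 candidates remain for P, so all are in.

E = {november}; P = {bravo, echo, mike, quebec}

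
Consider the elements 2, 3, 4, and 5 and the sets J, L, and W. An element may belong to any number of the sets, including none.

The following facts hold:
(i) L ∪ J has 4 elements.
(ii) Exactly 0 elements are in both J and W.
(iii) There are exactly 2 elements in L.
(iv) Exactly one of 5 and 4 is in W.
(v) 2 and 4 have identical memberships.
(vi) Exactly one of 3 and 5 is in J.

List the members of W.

W = {5}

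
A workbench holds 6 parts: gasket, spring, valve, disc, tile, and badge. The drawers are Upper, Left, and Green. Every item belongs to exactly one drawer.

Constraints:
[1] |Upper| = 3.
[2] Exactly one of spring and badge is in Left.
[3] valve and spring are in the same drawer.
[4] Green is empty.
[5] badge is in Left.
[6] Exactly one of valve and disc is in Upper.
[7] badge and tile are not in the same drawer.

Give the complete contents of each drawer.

Upper = {spring, tile, valve}; Left = {badge, disc, gasket}; Green = {}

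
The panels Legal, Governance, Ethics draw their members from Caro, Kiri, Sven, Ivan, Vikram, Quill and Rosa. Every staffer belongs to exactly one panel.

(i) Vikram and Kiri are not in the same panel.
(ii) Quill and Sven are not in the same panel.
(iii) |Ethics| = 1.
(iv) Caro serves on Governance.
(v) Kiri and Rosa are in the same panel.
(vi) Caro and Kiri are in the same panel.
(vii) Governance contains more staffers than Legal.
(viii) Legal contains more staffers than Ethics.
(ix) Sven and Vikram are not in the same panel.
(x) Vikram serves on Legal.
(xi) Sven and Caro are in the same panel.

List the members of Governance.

From (iv): Caro ∈ Governance.
From (x): Vikram ∈ Legal.
(i): Kiri ∉ Legal.
(v): Rosa matches Kiri: Rosa ∉ Legal.
(vi): Kiri matches Caro: Kiri ∈ Governance.
(ix): Sven ∉ Legal.
(xi): Sven matches Caro: Sven ∈ Governance.
(ii): Quill ∉ Governance.
(v): Rosa matches Kiri: Rosa ∈ Governance.
Suppose Ivan ∈ Governance: no assignment then satisfies all the clues, so Ivan ∉ Governance.

Governance = {Caro, Kiri, Rosa, Sven}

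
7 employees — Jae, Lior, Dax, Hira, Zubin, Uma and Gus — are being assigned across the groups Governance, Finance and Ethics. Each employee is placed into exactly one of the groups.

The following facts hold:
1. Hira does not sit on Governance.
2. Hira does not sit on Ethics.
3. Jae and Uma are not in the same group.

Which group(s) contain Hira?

From (1): Hira ∉ Governance.
From (2): Hira ∉ Ethics.
Only one group left: Hira ∈ Finance.

Hira: Finance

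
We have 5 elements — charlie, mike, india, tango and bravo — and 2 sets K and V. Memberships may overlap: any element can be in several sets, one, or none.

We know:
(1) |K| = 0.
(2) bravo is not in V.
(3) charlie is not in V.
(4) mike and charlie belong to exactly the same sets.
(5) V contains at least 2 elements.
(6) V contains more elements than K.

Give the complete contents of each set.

From (2): bravo ∉ V.
From (3): charlie ∉ V.
(1): K already has 0, so the rest are out.
(4): mike matches charlie: mike ∉ V.
(5): only 2 candidates remain for V, so all are in.

K = {}; V = {india, tango}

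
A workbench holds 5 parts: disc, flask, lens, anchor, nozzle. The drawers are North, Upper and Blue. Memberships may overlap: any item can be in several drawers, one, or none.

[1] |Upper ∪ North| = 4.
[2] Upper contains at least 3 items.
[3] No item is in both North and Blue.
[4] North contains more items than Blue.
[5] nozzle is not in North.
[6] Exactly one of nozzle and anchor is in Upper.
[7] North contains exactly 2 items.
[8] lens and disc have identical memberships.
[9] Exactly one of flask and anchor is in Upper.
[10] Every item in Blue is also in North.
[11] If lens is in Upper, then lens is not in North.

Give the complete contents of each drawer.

From (5): nozzle ∉ North.
(10) contrapositive: nozzle ∉ Blue.
Suppose disc ∈ North: no assignment then satisfies all the clues, so disc ∉ North.

North = {anchor, flask}; Upper = {anchor, disc, lens}; Blue = {}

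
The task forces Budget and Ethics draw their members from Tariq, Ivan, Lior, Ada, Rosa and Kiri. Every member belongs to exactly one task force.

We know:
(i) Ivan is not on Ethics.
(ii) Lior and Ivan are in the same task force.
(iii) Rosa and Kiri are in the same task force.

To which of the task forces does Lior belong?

From (i): Ivan ∉ Ethics.
(ii): Lior matches Ivan: Lior ∉ Ethics.
Only one task force left: Ivan ∈ Budget.
Only one task force left: Lior ∈ Budget.

Lior: Budget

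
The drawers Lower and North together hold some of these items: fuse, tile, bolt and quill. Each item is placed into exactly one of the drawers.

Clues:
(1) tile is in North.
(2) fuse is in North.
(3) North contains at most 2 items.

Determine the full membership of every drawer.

From (1): tile ∈ North.
From (2): fuse ∈ North.
(3): North already has 2, so the rest are out.
Only one drawer left: bolt ∈ Lower.
Only one drawer left: quill ∈ Lower.

Lower = {bolt, quill}; North = {fuse, tile}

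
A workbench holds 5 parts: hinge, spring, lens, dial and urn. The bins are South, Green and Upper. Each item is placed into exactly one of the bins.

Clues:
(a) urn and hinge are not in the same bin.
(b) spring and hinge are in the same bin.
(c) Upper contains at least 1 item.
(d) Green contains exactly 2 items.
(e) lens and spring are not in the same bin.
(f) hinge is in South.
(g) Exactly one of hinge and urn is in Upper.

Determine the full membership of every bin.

South = {hinge, spring}; Green = {dial, lens}; Upper = {urn}

From (f): hinge ∈ South.
(a): urn ∉ South.
(b): spring matches hinge: spring ∈ South.
(e): lens ∉ South.
(g) (exactly one): urn ∈ Upper.
(d): only 2 candidates remain for Green, so all are in.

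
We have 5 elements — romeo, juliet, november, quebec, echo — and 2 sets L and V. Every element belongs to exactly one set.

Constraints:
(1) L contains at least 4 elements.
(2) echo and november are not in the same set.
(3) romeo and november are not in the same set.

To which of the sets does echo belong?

echo: L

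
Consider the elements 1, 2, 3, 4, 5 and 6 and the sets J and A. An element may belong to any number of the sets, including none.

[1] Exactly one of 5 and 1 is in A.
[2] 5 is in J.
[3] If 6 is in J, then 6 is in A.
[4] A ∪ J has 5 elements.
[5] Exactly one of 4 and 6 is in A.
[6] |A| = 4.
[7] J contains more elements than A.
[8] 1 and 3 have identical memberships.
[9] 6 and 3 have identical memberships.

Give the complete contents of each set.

J = {1, 2, 3, 5, 6}; A = {1, 2, 3, 6}

From (2): 5 ∈ J.
Suppose 1 ∉ J: no assignment then satisfies all the clues, so 1 ∈ J.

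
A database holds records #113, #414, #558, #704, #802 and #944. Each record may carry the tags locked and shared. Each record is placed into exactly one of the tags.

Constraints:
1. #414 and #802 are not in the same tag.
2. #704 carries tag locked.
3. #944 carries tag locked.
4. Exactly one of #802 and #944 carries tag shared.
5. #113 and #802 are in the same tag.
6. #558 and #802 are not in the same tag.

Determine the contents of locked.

locked = {#414, #558, #704, #944}

From (2): #704 ∈ locked.
From (3): #944 ∈ locked.
(4) (exactly one): #802 ∈ shared.
(5): #113 matches #802: #113 ∉ locked.
(5): #113 matches #802: #113 ∈ shared.
(6): #558 ∉ shared.
Only one tag left: #558 ∈ locked.
(1): #414 ∉ shared.
Only one tag left: #414 ∈ locked.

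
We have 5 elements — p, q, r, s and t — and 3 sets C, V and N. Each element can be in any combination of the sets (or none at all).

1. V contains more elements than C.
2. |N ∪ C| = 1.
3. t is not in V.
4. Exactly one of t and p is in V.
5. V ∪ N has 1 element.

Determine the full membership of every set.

C = {}; V = {p}; N = {p}

From (3): t ∉ V.
(4) (exactly one): p ∈ V.
Suppose p ∈ C: no assignment then satisfies all the clues, so p ∉ C.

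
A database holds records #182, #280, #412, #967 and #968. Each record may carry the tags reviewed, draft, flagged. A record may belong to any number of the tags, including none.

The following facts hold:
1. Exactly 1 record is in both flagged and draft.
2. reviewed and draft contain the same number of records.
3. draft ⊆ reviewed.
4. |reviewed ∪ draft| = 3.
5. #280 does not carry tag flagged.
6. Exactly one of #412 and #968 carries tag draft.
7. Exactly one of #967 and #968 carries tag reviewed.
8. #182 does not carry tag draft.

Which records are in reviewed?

reviewed = {#280, #412, #967}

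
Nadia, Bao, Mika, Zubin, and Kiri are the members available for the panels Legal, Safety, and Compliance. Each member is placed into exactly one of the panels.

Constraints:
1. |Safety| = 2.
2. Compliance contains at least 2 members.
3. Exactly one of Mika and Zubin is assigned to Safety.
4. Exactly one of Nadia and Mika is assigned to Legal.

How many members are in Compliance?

2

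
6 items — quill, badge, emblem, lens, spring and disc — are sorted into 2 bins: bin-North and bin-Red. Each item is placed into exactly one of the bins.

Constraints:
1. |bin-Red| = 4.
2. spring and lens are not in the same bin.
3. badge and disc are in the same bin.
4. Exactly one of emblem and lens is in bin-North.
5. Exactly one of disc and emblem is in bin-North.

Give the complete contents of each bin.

bin-North = {emblem, spring}; bin-Red = {badge, disc, lens, quill}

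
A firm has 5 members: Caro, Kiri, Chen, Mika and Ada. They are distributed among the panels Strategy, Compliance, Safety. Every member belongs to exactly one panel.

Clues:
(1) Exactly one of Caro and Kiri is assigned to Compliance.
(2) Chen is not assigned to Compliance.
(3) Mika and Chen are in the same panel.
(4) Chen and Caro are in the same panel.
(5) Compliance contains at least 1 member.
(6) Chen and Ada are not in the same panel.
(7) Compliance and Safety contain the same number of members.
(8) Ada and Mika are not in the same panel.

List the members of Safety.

Safety = {Ada}

From (2): Chen ∉ Compliance.
(3): Mika matches Chen: Mika ∉ Compliance.
(4): Caro matches Chen: Caro ∉ Compliance.
(1) (exactly one): Kiri ∈ Compliance.
Suppose Caro ∈ Safety: no assignment then satisfies all the clues, so Caro ∉ Safety.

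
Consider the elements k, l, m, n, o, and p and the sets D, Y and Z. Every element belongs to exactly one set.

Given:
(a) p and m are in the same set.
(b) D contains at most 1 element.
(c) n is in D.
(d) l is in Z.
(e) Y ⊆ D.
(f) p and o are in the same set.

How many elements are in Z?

5

From (c): n ∈ D.
From (d): l ∈ Z.
(b): D already has 1, so the rest are out.
(e) contrapositive: k ∉ Y.
(e) contrapositive: m ∉ Y.
(e) contrapositive: o ∉ Y.
(e) contrapositive: p ∉ Y.
Only one set left: k ∈ Z.
Only one set left: m ∈ Z.
Only one set left: o ∈ Z.
Only one set left: p ∈ Z.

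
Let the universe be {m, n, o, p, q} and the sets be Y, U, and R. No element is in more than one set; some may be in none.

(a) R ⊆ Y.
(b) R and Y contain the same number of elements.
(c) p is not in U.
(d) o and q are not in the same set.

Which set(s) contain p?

p: none

From (c): p ∉ U.
Suppose p ∈ Y: no assignment then satisfies all the clues, so p ∉ Y.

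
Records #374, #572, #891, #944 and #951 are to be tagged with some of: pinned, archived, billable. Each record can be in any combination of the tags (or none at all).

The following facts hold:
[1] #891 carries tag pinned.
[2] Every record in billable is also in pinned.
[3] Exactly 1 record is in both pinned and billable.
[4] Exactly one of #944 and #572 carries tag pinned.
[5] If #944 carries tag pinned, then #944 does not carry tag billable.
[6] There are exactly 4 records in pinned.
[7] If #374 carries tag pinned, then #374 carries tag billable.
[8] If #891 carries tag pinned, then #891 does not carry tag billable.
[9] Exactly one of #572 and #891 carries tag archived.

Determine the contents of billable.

billable = {#374}

From (1): #891 ∈ pinned.
(8): #891 ∉ billable.
Suppose #374 ∉ billable: no assignment then satisfies all the clues, so #374 ∈ billable.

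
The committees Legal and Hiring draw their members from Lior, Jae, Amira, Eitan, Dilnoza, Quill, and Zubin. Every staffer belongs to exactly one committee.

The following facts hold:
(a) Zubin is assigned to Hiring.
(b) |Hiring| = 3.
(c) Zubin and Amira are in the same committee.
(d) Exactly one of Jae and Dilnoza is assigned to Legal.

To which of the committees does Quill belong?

Quill: Legal

From (a): Zubin ∈ Hiring.
(c): Amira matches Zubin: Amira ∉ Legal.
(c): Amira matches Zubin: Amira ∈ Hiring.
Suppose Quill ∉ Legal: no assignment then satisfies all the clues, so Quill ∈ Legal.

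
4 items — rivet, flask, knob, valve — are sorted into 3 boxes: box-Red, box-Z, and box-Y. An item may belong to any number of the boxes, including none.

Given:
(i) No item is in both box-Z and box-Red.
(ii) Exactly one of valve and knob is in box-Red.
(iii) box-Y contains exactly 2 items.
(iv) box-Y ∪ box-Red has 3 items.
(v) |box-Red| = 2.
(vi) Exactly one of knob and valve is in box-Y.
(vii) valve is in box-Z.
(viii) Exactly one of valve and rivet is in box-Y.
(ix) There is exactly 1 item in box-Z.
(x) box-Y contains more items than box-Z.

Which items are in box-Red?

box-Red = {flask, knob}

From (vii): valve ∈ box-Z.
(i) (disjoint): valve ∉ box-Red.
(ii) (exactly one): knob ∈ box-Red.
(ix): box-Z already has 1, so the rest are out.
Suppose rivet ∈ box-Red: no assignment then satisfies all the clues, so rivet ∉ box-Red.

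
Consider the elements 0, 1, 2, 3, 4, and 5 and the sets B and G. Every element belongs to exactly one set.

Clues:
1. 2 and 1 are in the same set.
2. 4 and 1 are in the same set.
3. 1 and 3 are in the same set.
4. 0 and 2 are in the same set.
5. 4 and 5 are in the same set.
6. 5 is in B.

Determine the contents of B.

B = {0, 1, 2, 3, 4, 5}

From (6): 5 ∈ B.
(5): 4 matches 5: 4 ∈ B.
(2): 1 matches 4: 1 ∈ B.
(3): 3 matches 1: 3 ∈ B.
(1): 2 matches 1: 2 ∈ B.
(4): 0 matches 2: 0 ∈ B.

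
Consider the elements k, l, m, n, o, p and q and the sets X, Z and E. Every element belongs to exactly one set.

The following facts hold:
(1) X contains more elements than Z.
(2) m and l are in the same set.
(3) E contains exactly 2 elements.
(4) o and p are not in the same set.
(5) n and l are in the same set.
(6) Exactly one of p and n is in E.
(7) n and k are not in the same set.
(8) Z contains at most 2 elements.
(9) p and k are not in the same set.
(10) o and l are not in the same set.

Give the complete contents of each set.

X = {l, m, n}; Z = {k, o}; E = {p, q}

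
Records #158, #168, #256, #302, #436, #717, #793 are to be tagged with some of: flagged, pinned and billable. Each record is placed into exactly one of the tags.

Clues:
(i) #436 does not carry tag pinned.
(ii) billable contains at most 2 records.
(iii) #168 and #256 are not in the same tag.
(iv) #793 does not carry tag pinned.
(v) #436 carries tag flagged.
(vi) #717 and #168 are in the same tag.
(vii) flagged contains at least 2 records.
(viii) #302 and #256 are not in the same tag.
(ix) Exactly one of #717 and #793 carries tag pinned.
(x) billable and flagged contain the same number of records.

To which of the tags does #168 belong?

#168: pinned

From (i): #436 ∉ pinned.
From (iv): #793 ∉ pinned.
From (v): #436 ∈ flagged.
(ix) (exactly one): #717 ∈ pinned.
(vi): #168 matches #717: #168 ∉ flagged.
(vi): #168 matches #717: #168 ∈ pinned.
(iii): #256 ∉ pinned.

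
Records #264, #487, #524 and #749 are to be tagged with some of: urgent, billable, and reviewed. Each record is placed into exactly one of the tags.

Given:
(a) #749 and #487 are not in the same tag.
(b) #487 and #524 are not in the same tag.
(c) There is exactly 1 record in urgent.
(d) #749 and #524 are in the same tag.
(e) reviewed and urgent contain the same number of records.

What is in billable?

billable = {#524, #749}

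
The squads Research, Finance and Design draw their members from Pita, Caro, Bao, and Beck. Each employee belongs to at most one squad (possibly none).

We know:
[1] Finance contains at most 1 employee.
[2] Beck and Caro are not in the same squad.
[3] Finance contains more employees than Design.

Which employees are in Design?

Design = {}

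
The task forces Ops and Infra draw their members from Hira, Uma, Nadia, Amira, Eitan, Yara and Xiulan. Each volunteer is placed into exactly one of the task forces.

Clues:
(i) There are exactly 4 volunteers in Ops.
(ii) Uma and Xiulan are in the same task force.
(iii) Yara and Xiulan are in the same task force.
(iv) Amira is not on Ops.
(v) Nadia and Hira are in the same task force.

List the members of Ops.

From (iv): Amira ∉ Ops.
Only one task force left: Amira ∈ Infra.
Suppose Hira ∈ Ops: no assignment then satisfies all the clues, so Hira ∉ Ops.

Ops = {Eitan, Uma, Xiulan, Yara}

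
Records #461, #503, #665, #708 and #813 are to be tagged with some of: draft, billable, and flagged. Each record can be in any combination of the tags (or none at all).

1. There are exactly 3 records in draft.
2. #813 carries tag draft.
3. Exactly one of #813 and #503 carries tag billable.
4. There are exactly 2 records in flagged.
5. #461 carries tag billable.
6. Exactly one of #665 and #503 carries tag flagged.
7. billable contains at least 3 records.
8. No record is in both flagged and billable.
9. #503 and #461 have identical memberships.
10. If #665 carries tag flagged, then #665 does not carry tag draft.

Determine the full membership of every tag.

draft = {#461, #503, #813}; billable = {#461, #503, #708}; flagged = {#665, #813}

From (2): #813 ∈ draft.
From (5): #461 ∈ billable.
(8) (disjoint): #461 ∉ flagged.
(9): #503 matches #461: #503 ∈ billable.
(9): #503 matches #461: #503 ∉ flagged.
(3) (exactly one): #813 ∉ billable.
(6) (exactly one): #665 ∈ flagged.
(8) (disjoint): #665 ∉ billable.
(10): #665 ∉ draft.
(7): only 3 candidates remain for billable, so all are in.
(8) (disjoint): #708 ∉ flagged.
Suppose #461 ∉ draft: no assignment then satisfies all the clues, so #461 ∈ draft.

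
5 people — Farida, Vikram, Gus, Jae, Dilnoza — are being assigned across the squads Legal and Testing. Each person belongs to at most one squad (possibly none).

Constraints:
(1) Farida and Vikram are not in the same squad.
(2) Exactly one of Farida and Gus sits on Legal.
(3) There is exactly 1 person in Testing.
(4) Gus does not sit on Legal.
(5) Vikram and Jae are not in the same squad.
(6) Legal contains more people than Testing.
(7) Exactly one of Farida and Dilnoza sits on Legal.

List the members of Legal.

From (4): Gus ∉ Legal.
(2) (exactly one): Farida ∈ Legal.
(7) (exactly one): Dilnoza ∉ Legal.
(1): Vikram ∉ Legal.
Suppose Jae ∉ Legal: no assignment then satisfies all the clues, so Jae ∈ Legal.

Legal = {Farida, Jae}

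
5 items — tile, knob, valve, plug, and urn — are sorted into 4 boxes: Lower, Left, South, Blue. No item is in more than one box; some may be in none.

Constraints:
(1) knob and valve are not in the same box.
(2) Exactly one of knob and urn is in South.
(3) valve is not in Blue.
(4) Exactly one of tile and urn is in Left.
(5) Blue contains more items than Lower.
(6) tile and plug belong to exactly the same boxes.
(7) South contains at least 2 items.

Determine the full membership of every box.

From (3): valve ∉ Blue.
Suppose tile ∈ Lower: no assignment then satisfies all the clues, so tile ∉ Lower.

Lower = {}; Left = {plug, tile}; South = {urn, valve}; Blue = {knob}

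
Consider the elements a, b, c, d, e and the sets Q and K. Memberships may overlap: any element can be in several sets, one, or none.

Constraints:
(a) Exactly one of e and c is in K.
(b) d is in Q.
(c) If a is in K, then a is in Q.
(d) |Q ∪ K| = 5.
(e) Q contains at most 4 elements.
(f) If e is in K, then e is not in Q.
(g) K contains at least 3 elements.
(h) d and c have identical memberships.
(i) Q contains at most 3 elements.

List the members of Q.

Q = {a, c, d}

From (b): d ∈ Q.
(h): c matches d: c ∈ Q.
Suppose a ∉ Q: no assignment then satisfies all the clues, so a ∈ Q.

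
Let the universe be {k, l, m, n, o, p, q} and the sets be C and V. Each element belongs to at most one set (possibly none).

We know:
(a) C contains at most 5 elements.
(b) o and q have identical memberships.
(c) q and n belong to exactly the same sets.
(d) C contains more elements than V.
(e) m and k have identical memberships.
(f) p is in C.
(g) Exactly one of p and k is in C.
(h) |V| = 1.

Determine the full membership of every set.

C = {n, o, p, q}; V = {l}

From (f): p ∈ C.
(g) (exactly one): k ∉ C.
(e): m matches k: m ∉ C.
Suppose k ∈ V: no assignment then satisfies all the clues, so k ∉ V.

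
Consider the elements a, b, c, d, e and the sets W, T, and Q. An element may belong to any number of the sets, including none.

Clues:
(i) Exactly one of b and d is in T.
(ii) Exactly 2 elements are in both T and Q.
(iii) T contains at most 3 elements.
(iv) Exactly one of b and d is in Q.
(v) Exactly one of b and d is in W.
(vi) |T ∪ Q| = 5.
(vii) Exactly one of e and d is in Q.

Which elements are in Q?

Q = {a, b, c, e}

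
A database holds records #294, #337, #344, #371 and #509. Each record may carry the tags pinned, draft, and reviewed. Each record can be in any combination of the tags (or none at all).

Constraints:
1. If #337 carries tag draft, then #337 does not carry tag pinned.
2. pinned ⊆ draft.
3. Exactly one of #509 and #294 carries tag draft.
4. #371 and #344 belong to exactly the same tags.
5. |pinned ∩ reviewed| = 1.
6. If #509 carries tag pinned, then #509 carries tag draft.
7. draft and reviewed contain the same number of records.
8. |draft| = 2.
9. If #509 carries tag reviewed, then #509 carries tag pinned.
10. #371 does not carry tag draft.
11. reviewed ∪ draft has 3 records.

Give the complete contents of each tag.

From (10): #371 ∉ draft.
(2) contrapositive: #371 ∉ pinned.
(4): #344 matches #371: #344 ∉ pinned.
(4): #344 matches #371: #344 ∉ draft.
Suppose #294 ∈ pinned: no assignment then satisfies all the clues, so #294 ∉ pinned.

pinned = {#509}; draft = {#337, #509}; reviewed = {#294, #509}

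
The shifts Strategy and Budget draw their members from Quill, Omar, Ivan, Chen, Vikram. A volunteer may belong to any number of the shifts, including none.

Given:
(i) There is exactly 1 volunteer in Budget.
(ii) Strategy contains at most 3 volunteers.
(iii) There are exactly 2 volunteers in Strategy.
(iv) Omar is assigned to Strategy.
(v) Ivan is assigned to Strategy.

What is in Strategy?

Strategy = {Ivan, Omar}

From (iv): Omar ∈ Strategy.
From (v): Ivan ∈ Strategy.
(iii): Strategy already has 2, so the rest are out.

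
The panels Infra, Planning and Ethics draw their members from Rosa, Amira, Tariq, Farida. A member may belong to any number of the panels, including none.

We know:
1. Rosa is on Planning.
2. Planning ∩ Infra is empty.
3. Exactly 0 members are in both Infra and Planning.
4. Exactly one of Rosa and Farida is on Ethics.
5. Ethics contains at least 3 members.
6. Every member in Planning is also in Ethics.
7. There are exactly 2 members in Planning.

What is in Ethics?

Ethics = {Amira, Rosa, Tariq}

From (1): Rosa ∈ Planning.
(2) (disjoint): Rosa ∉ Infra.
(6) with Rosa ∈ Planning: Rosa ∈ Ethics.
(4) (exactly one): Farida ∉ Ethics.
(5): only 3 candidates remain for Ethics, so all are in.
(6) contrapositive: Farida ∉ Planning.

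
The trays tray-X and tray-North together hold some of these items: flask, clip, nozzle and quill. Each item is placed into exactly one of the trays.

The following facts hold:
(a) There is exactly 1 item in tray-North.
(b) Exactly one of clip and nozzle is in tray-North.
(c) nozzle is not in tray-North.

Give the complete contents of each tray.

tray-X = {flask, nozzle, quill}; tray-North = {clip}

From (c): nozzle ∉ tray-North.
(b) (exactly one): clip ∈ tray-North.
Only one tray left: nozzle ∈ tray-X.
(a): tray-North already has 1, so the rest are out.
Only one tray left: flask ∈ tray-X.
Only one tray left: quill ∈ tray-X.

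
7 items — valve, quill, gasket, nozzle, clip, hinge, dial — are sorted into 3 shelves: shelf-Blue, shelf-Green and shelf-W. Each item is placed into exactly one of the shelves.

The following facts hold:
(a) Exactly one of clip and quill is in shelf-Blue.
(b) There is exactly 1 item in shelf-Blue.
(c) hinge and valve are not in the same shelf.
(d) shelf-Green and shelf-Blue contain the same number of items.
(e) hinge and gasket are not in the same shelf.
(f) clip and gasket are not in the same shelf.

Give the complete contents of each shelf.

shelf-Blue = {clip}; shelf-Green = {hinge}; shelf-W = {dial, gasket, nozzle, quill, valve}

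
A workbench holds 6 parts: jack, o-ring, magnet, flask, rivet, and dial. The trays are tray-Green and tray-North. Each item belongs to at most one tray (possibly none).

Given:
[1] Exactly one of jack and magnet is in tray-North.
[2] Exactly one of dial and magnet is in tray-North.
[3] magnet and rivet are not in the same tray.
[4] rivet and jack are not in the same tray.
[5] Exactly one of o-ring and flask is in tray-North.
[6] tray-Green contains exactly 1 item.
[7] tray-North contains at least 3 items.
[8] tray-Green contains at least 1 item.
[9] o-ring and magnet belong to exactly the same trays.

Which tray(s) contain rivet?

rivet: tray-Green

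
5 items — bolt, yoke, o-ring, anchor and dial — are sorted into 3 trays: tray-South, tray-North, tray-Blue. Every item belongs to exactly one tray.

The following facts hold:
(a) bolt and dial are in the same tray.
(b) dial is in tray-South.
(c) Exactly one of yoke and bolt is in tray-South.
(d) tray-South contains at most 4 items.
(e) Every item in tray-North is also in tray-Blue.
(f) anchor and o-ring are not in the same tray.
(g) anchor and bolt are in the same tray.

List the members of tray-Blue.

tray-Blue = {o-ring, yoke}

From (b): dial ∈ tray-South.
(a): bolt matches dial: bolt ∈ tray-South.
(c) (exactly one): yoke ∉ tray-South.
(g): anchor matches bolt: anchor ∈ tray-South.
(f): o-ring ∉ tray-South.
Suppose yoke ∉ tray-Blue: no assignment then satisfies all the clues, so yoke ∈ tray-Blue.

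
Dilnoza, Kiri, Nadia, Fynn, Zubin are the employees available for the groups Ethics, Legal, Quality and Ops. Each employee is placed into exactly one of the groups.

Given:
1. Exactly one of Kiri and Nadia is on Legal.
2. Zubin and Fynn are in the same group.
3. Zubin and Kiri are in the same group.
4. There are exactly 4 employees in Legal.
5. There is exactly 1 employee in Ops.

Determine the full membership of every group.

Ethics = {}; Legal = {Dilnoza, Fynn, Kiri, Zubin}; Quality = {}; Ops = {Nadia}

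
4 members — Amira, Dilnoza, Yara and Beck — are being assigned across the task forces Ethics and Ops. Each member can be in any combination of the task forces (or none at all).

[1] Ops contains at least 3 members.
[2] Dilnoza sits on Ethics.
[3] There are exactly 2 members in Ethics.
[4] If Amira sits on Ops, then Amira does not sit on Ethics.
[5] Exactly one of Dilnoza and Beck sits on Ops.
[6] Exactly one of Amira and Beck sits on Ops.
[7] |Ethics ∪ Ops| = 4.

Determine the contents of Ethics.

Ethics = {Beck, Dilnoza}

From (2): Dilnoza ∈ Ethics.
Suppose Amira ∈ Ethics: no assignment then satisfies all the clues, so Amira ∉ Ethics.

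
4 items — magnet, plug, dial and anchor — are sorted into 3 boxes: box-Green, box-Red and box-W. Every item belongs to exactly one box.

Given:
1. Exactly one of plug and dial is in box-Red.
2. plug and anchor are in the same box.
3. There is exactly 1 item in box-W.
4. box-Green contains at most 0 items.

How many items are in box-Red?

3

(4): box-Green already has 0, so the rest are out.
Suppose magnet ∉ box-Red: no assignment then satisfies all the clues, so magnet ∈ box-Red.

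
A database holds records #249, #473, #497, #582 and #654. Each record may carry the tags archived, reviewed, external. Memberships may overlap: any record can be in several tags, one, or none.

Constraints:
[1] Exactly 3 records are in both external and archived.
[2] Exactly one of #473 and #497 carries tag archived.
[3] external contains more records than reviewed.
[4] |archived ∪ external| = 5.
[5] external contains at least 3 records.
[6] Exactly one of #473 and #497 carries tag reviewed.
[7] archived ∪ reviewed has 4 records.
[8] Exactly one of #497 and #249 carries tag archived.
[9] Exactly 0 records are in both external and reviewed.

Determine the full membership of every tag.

archived = {#249, #473, #582, #654}; reviewed = {#473}; external = {#249, #497, #582, #654}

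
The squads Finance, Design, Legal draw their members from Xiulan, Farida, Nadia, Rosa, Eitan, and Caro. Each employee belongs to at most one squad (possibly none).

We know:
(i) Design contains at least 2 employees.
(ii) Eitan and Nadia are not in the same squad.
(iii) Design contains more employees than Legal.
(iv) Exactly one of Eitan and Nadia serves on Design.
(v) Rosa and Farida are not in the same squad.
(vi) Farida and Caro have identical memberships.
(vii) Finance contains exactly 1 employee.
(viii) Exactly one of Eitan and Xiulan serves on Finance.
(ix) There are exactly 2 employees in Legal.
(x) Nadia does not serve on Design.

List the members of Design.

Design = {Caro, Eitan, Farida}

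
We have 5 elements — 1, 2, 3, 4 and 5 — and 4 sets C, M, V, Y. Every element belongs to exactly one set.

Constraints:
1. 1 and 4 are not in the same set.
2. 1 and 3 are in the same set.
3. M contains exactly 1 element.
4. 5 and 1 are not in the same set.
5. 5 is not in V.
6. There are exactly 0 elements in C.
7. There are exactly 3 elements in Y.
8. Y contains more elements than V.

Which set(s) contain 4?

4: V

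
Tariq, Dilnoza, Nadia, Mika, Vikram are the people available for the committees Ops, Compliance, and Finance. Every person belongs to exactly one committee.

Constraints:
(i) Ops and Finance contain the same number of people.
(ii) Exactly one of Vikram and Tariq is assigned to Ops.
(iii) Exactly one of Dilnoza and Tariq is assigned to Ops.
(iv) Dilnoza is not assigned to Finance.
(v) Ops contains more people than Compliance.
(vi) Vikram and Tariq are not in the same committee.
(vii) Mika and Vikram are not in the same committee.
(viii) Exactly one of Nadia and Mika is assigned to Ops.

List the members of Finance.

Finance = {Nadia, Vikram}

From (iv): Dilnoza ∉ Finance.
Suppose Tariq ∈ Finance: no assignment then satisfies all the clues, so Tariq ∉ Finance.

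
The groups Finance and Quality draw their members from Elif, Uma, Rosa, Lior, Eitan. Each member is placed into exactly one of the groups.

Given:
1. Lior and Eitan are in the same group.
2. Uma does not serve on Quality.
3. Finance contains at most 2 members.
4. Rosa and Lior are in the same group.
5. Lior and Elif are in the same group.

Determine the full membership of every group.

From (2): Uma ∉ Quality.
Only one group left: Uma ∈ Finance.
Suppose Elif ∈ Finance: no assignment then satisfies all the clues, so Elif ∉ Finance.

Finance = {Uma}; Quality = {Eitan, Elif, Lior, Rosa}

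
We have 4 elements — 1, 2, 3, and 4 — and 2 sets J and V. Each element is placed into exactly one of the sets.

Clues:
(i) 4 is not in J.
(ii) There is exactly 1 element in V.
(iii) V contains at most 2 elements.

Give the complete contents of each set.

From (i): 4 ∉ J.
Only one set left: 4 ∈ V.
(ii): V already has 1, so the rest are out.
Only one set left: 1 ∈ J.
Only one set left: 2 ∈ J.
Only one set left: 3 ∈ J.

J = {1, 2, 3}; V = {4}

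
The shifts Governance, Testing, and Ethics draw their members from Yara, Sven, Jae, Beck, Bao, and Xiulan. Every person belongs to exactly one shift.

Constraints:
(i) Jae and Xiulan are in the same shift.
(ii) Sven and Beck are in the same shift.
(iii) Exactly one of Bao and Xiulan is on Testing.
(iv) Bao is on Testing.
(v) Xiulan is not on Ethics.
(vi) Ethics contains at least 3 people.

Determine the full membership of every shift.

Governance = {Jae, Xiulan}; Testing = {Bao}; Ethics = {Beck, Sven, Yara}

From (iv): Bao ∈ Testing.
From (v): Xiulan ∉ Ethics.
(i): Jae matches Xiulan: Jae ∉ Ethics.
(iii) (exactly one): Xiulan ∉ Testing.
(vi): only 3 candidates remain for Ethics, so all are in.
Only one shift left: Xiulan ∈ Governance.
(i): Jae matches Xiulan: Jae ∈ Governance.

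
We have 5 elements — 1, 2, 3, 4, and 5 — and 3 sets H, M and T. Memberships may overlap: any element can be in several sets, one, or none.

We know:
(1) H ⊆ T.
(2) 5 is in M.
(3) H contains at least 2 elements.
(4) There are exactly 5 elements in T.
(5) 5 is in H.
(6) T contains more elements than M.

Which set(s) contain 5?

From (2): 5 ∈ M.
From (5): 5 ∈ H.
(1) with 5 ∈ H: 5 ∈ T.
(4): only 5 candidates remain for T, so all are in.

5: H, M, T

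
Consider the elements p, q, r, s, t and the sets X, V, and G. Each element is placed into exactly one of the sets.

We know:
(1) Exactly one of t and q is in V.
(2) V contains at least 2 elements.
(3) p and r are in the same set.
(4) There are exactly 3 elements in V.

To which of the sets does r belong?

r: V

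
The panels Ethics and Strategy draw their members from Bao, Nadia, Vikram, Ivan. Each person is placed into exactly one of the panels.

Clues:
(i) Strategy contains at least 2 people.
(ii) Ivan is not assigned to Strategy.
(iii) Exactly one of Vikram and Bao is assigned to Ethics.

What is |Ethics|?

2

From (ii): Ivan ∉ Strategy.
Only one panel left: Ivan ∈ Ethics.
Suppose Nadia ∈ Ethics: no assignment then satisfies all the clues, so Nadia ∉ Ethics.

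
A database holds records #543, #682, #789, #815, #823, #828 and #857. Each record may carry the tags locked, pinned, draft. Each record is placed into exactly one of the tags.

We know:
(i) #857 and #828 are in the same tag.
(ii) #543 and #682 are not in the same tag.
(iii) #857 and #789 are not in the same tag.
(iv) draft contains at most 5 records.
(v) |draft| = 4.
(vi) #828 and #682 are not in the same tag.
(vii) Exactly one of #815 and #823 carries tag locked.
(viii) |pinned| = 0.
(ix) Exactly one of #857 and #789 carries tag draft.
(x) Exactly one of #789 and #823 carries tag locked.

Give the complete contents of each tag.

locked = {#682, #789, #815}; pinned = {}; draft = {#543, #823, #828, #857}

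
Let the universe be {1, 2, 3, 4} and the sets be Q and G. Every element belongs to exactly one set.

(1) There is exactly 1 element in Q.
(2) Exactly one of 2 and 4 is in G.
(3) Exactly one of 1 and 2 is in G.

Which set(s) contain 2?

2: Q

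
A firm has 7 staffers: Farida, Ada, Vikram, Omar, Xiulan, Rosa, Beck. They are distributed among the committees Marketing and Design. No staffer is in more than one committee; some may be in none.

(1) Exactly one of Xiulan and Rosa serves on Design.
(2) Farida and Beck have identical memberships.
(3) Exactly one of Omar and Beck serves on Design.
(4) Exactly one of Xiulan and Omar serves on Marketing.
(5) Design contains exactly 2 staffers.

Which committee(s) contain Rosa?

Rosa: Design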